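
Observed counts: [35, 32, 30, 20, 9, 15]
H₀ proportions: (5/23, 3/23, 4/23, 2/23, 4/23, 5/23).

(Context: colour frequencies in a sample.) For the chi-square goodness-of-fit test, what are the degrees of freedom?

df = k − 1 = 6 − 1 = 5

degrees of freedom = 5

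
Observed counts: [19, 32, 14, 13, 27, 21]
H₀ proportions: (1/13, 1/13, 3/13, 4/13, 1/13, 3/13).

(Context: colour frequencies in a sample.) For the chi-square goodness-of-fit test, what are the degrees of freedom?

df = k − 1 = 6 − 1 = 5

degrees of freedom = 5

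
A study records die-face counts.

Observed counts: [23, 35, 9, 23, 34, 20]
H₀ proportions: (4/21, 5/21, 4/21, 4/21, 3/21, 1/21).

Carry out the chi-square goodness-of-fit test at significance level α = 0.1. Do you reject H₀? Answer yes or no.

n = 144; E_i = n·p_i = [27.43, 34.29, 27.43, 27.43, 20.57, 6.86]
χ² = (23−27.43)²/27.43 + (35−34.29)²/34.29 + (9−27.43)²/27.43 + (23−27.43)²/27.43 + (34−20.57)²/20.57 + (20−6.86)²/6.86 = 47.7830
df = 5
p-value (upper-tail) = 0.00000
At α=0.1: p < α → reject H₀

reject H₀: yes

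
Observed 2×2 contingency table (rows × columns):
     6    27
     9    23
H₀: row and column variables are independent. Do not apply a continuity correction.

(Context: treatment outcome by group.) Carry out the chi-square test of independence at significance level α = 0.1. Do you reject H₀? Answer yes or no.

reject H₀: no

Row totals [33, 32], col totals [15, 50], n=65
χ² = (6−7.62)²/7.62 + (27−25.38)²/25.38 + (9−7.38)²/7.38 + (23−24.62)²/24.62 = 0.9048
df = 1
p-value (upper-tail) = 0.34149
At α=0.1: p ≥ α → fail to reject H₀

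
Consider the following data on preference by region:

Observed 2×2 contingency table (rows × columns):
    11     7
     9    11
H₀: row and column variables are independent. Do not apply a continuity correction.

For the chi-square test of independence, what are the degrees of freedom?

degrees of freedom = 1

df = (r−1)(c−1) = (2−1)·(2−1) = 1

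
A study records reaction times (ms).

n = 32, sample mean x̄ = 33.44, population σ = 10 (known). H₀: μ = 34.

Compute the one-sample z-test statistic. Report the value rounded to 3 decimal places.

test statistic = -0.317

SE = σ/√n = 10/√32 = 1.7678
z = (x̄−μ₀)/SE = (33.44−34)/1.7678 = -0.3168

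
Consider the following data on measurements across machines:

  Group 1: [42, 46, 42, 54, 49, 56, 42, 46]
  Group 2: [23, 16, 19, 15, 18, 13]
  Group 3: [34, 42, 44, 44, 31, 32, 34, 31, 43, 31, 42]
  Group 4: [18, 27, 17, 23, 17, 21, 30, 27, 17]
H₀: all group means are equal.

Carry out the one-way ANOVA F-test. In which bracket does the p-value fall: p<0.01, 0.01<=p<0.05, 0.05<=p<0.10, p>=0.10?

Group means [47.12, 17.33, 37.09, 21.89], grand mean 31.941
SSB = Σnᵢ(x̄ᵢ−x̄)² = 4325.876; SSW = ΣΣ(x−x̄ᵢ)² = 814.006
MSB = 4325.876/3 = 1441.9587; MSW = 814.006/30 = 27.1335
F = MSB/MSW = 53.1430
df = (3, 30)
p-value (upper-tail) = 0.00000
→ bracket: p<0.01

p-value bracket: p<0.01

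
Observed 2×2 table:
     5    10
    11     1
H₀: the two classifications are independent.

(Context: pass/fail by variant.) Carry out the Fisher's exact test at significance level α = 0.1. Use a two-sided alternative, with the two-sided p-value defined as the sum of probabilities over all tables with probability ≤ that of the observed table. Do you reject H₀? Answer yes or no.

Margins: r₁=15, r₂=12, c₁=16, c₂=11, n=27
p_obs = C(15,5)·C(12,11)/C(27,16); sum pmf over tables with pmf ≤ p_obs
p-value (two-sided) = 0.00472
At α=0.1: p < α → reject H₀

reject H₀: yes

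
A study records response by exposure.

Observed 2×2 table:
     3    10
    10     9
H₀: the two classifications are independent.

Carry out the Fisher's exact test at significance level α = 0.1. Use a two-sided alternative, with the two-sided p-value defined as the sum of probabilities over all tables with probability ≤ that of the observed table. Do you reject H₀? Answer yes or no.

Margins: r₁=13, r₂=19, c₁=13, c₂=19, n=32
p_obs = C(13,3)·C(19,10)/C(32,13); sum pmf over tables with pmf ≤ p_obs
p-value (two-sided) = 0.14689
At α=0.1: p ≥ α → fail to reject H₀

reject H₀: no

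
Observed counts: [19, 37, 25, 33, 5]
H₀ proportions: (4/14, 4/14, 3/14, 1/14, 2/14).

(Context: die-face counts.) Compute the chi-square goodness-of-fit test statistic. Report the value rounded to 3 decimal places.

n = 119; E_i = n·p_i = [34.00, 34.00, 25.50, 8.50, 17.00]
χ² = (19−34.00)²/34.00 + (37−34.00)²/34.00 + (25−25.50)²/25.50 + (33−8.50)²/8.50 + (5−17.00)²/17.00 = 85.9804
df = 4

test statistic = 85.980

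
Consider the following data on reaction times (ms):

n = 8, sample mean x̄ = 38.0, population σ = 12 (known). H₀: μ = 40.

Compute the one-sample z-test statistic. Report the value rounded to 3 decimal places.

test statistic = -0.471

SE = σ/√n = 12/√8 = 4.2426
z = (x̄−μ₀)/SE = (38.0−40)/4.2426 = -0.4714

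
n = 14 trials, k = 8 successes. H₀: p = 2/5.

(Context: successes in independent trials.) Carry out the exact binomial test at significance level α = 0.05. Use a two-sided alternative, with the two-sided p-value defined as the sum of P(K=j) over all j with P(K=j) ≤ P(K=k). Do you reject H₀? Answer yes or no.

reject H₀: no

Exact binomial: n=14, k=8, p₀=2/5=0.4000
P(X=j) = C(n,j)·p₀^j·(1−p₀)^(n−j); p = Σ P(X=j) over j with P(X=j) ≤ P(X=8)
p-value (two-sided) = 0.27445
At α=0.05: p ≥ α → fail to reject H₀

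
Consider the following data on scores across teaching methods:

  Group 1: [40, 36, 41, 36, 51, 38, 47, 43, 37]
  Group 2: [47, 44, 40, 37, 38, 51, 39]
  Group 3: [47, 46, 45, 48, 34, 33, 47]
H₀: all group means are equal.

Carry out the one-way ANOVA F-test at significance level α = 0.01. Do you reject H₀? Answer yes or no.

Group means [41.00, 42.29, 42.86], grand mean 41.957
SSB = Σnᵢ(x̄ᵢ−x̄)² = 14.671; SSW = ΣΣ(x−x̄ᵢ)² = 630.286
MSB = 14.671/2 = 7.3354; MSW = 630.286/20 = 31.5143
F = MSB/MSW = 0.2328
df = (2, 20)
p-value (upper-tail) = 0.79446
At α=0.01: p ≥ α → fail to reject H₀

reject H₀: no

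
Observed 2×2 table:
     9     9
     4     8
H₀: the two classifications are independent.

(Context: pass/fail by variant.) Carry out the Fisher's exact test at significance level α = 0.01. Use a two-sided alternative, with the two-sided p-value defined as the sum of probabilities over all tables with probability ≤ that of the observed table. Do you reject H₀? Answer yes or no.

Margins: r₁=18, r₂=12, c₁=13, c₂=17, n=30
p_obs = C(18,9)·C(12,4)/C(30,13); sum pmf over tables with pmf ≤ p_obs
p-value (two-sided) = 0.46508
At α=0.01: p ≥ α → fail to reject H₀

reject H₀: no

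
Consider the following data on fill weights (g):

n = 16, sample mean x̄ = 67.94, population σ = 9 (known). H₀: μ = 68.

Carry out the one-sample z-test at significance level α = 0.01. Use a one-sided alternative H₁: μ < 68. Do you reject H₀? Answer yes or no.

SE = σ/√n = 9/√16 = 2.2500
z = (x̄−μ₀)/SE = (67.94−68)/2.2500 = -0.0267
p-value (one-sided, H₁ less) = 0.48936
At α=0.01: p ≥ α → fail to reject H₀

reject H₀: no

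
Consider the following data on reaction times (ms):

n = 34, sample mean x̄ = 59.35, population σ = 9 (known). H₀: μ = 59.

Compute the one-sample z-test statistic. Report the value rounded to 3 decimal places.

SE = σ/√n = 9/√34 = 1.5435
z = (x̄−μ₀)/SE = (59.35−59)/1.5435 = 0.2268

test statistic = 0.227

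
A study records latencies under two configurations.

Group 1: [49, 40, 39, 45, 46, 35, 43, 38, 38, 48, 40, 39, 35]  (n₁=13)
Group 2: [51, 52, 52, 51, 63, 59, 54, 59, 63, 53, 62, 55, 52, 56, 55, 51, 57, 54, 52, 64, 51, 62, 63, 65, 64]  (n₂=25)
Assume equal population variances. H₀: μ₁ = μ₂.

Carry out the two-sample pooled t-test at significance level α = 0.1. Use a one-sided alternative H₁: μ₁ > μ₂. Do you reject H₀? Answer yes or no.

reject H₀: no

x̄₁=41.154, s₁=4.634, n₁=13
x̄₂=56.800, s₂=5.058, n₂=25
s_p² = [12·4.634² + 24·5.058²]/36 = 24.2137
SE = √(s_p²·(1/13+1/25)) = 1.6826
t = (41.154−56.800)/1.6826 = -9.2988
df = 36
p-value (one-sided, H₁ greater) = 1.00000
At α=0.1: p ≥ α → fail to reject H₀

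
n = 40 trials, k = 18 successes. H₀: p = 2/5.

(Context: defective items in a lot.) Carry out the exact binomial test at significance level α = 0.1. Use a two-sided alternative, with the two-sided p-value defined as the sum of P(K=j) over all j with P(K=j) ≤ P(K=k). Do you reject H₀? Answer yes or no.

Exact binomial: n=40, k=18, p₀=2/5=0.4000
P(X=j) = C(n,j)·p₀^j·(1−p₀)^(n−j); p = Σ P(X=j) over j with P(X=j) ≤ P(X=18)
p-value (two-sided) = 0.52264
At α=0.1: p ≥ α → fail to reject H₀

reject H₀: no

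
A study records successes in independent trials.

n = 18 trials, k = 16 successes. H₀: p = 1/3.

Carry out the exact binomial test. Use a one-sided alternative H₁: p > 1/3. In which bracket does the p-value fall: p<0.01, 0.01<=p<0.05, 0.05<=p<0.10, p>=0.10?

Exact binomial: n=18, k=16, p₀=1/3=0.3333
P(X≥16) from Σ C(n,i)·p₀^i·(1−p₀)^(n−i)
p-value (one-sided, H₁ greater) = 0.00000
→ bracket: p<0.01

p-value bracket: p<0.01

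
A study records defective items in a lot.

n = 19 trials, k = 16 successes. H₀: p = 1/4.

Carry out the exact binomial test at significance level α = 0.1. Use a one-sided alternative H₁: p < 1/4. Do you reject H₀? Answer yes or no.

Exact binomial: n=19, k=16, p₀=1/4=0.2500
P(X≤16) from Σ C(n,i)·p₀^i·(1−p₀)^(n−i)
p-value (one-sided, H₁ less) = 1.00000
At α=0.1: p ≥ α → fail to reject H₀

reject H₀: no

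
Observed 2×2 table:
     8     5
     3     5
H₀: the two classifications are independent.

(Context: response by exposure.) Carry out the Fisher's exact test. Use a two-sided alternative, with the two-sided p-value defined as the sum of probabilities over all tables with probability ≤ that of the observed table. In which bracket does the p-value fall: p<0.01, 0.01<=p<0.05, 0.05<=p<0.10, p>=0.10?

p-value bracket: p>=0.10

Margins: r₁=13, r₂=8, c₁=11, c₂=10, n=21
p_obs = C(13,8)·C(8,3)/C(21,11); sum pmf over tables with pmf ≤ p_obs
p-value (two-sided) = 0.38700
→ bracket: p>=0.10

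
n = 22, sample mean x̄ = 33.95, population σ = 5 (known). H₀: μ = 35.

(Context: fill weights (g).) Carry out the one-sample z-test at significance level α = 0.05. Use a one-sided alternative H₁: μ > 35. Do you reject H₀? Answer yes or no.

SE = σ/√n = 5/√22 = 1.0660
z = (x̄−μ₀)/SE = (33.95−35)/1.0660 = -0.9850
p-value (one-sided, H₁ greater) = 0.83768
At α=0.05: p ≥ α → fail to reject H₀

reject H₀: no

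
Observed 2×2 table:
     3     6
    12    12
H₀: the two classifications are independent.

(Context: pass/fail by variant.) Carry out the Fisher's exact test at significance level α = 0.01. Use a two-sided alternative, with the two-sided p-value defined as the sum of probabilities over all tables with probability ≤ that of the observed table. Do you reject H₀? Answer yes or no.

Margins: r₁=9, r₂=24, c₁=15, c₂=18, n=33
p_obs = C(9,3)·C(24,12)/C(33,15); sum pmf over tables with pmf ≤ p_obs
p-value (two-sided) = 0.45849
At α=0.01: p ≥ α → fail to reject H₀

reject H₀: no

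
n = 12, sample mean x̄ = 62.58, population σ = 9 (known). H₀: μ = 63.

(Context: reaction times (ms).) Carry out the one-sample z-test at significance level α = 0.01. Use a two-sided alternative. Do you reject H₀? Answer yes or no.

reject H₀: no

SE = σ/√n = 9/√12 = 2.5981
z = (x̄−μ₀)/SE = (62.58−63)/2.5981 = -0.1617
p-value (two-sided) = 0.87158
At α=0.01: p ≥ α → fail to reject H₀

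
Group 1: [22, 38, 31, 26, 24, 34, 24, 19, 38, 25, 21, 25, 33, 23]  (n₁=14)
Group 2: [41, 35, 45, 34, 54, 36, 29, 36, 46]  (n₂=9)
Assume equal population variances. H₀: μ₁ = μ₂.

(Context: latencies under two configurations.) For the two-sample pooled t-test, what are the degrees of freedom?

df = n₁ + n₂ − 2 = 14 + 9 − 2 = 21

degrees of freedom = 21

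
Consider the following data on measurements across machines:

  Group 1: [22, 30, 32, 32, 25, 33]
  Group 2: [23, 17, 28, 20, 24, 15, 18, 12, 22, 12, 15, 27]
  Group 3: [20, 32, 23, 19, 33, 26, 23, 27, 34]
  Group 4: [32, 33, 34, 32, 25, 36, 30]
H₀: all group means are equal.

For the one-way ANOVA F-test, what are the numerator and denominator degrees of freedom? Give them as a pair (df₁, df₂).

degrees of freedom = [3, 30]

k = 4 groups, N = 34 total
df = (k−1, N−k) = (4−1, 34−4) = (3, 30)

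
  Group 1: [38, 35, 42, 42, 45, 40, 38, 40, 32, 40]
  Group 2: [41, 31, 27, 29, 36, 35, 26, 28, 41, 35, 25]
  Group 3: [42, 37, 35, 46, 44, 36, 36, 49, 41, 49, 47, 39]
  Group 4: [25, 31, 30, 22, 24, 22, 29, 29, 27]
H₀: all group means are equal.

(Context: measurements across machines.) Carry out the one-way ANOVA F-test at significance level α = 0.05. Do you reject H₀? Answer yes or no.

Group means [39.20, 32.18, 41.75, 26.56], grand mean 35.381
SSB = Σnᵢ(x̄ᵢ−x̄)² = 1446.196; SSW = ΣΣ(x−x̄ᵢ)² = 847.709
MSB = 1446.196/3 = 482.0654; MSW = 847.709/38 = 22.3081
F = MSB/MSW = 21.6094
df = (3, 38)
p-value (upper-tail) = 0.00000
At α=0.05: p < α → reject H₀

reject H₀: yes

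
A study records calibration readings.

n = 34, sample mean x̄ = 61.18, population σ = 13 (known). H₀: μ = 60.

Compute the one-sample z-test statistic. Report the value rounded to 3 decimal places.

SE = σ/√n = 13/√34 = 2.2295
z = (x̄−μ₀)/SE = (61.18−60)/2.2295 = 0.5293

test statistic = 0.529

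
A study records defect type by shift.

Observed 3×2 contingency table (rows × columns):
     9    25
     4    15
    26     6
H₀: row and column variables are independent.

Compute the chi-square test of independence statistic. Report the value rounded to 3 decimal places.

test statistic = 25.998

Row totals [34, 19, 32], col totals [39, 46], n=85
χ² = (9−15.60)²/15.60 + (25−18.40)²/18.40 + (4−8.72)²/8.72 + (15−10.28)²/10.28 + (26−14.68)²/14.68 + (6−17.32)²/17.32 = 25.9977
df = 2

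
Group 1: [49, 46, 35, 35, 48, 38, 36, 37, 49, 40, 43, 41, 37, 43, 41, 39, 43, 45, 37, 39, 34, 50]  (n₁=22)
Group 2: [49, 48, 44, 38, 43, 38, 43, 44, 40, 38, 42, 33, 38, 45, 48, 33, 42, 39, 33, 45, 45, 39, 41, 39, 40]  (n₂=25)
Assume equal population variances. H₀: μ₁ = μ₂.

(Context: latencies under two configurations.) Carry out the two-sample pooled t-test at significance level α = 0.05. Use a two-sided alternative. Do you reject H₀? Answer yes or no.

x̄₁=41.136, s₁=4.989, n₁=22
x̄₂=41.080, s₂=4.471, n₂=25
s_p² = [21·4.989² + 24·4.471²]/45 = 22.2762
SE = √(s_p²·(1/22+1/25)) = 1.3797
t = (41.136−41.080)/1.3797 = 0.0409
df = 45
p-value (two-sided) = 0.96759
At α=0.05: p ≥ α → fail to reject H₀

reject H₀: no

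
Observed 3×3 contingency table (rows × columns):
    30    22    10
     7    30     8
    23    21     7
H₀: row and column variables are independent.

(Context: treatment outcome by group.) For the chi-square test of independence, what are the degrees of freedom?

df = (r−1)(c−1) = (3−1)·(3−1) = 4

degrees of freedom = 4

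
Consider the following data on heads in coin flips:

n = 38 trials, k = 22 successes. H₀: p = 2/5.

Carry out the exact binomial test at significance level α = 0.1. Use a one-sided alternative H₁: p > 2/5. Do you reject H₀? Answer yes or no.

Exact binomial: n=38, k=22, p₀=2/5=0.4000
P(X≥22) from Σ C(n,i)·p₀^i·(1−p₀)^(n−i)
p-value (one-sided, H₁ greater) = 0.01946
At α=0.1: p < α → reject H₀

reject H₀: yes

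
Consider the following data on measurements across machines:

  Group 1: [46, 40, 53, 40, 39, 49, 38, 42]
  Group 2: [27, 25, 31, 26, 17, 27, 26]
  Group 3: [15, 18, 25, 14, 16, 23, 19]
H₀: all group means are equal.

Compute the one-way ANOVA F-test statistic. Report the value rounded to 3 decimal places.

Group means [43.38, 25.57, 18.57], grand mean 29.818
SSB = Σnᵢ(x̄ᵢ−x̄)² = 2481.969; SSW = ΣΣ(x−x̄ᵢ)² = 413.304
MSB = 2481.969/2 = 1240.9846; MSW = 413.304/19 = 21.7528
F = MSB/MSW = 57.0494
df = (2, 19)

test statistic = 57.049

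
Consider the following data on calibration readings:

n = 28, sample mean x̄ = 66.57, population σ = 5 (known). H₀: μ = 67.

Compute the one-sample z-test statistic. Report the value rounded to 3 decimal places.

test statistic = -0.455

SE = σ/√n = 5/√28 = 0.9449
z = (x̄−μ₀)/SE = (66.57−67)/0.9449 = -0.4551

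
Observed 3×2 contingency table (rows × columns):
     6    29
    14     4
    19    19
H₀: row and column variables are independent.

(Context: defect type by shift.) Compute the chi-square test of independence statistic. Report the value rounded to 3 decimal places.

test statistic = 19.205

Row totals [35, 18, 38], col totals [39, 52], n=91
χ² = (6−15.00)²/15.00 + (29−20.00)²/20.00 + (14−7.71)²/7.71 + (4−10.29)²/10.29 + (19−16.29)²/16.29 + (19−21.71)²/21.71 = 19.2046
df = 2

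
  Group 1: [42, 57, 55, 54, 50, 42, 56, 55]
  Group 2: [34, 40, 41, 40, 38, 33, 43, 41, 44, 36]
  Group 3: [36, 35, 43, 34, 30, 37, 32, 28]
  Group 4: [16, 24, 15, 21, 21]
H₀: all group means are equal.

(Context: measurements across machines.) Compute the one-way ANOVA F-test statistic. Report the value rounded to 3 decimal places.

test statistic = 49.713

Group means [51.38, 39.00, 34.38, 19.40], grand mean 37.839
SSB = Σnᵢ(x̄ᵢ−x̄)² = 3275.244; SSW = ΣΣ(x−x̄ᵢ)² = 592.950
MSB = 3275.244/3 = 1091.7478; MSW = 592.950/27 = 21.9611
F = MSB/MSW = 49.7128
df = (3, 27)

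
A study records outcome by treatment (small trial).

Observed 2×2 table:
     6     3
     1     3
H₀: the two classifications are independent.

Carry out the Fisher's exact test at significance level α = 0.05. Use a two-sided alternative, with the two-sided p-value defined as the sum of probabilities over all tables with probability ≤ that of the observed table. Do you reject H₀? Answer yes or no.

Margins: r₁=9, r₂=4, c₁=7, c₂=6, n=13
p_obs = C(9,6)·C(4,1)/C(13,7); sum pmf over tables with pmf ≤ p_obs
p-value (two-sided) = 0.26573
At α=0.05: p ≥ α → fail to reject H₀

reject H₀: no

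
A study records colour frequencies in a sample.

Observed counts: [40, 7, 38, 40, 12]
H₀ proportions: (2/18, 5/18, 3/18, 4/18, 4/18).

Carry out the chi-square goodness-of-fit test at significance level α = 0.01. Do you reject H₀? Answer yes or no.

n = 137; E_i = n·p_i = [15.22, 38.06, 22.83, 30.44, 30.44]
χ² = (40−15.22)²/15.22 + (7−38.06)²/38.06 + (38−22.83)²/22.83 + (40−30.44)²/30.44 + (12−30.44)²/30.44 = 89.9226
df = 4
p-value (upper-tail) = 0.00000
At α=0.01: p < α → reject H₀

reject H₀: yes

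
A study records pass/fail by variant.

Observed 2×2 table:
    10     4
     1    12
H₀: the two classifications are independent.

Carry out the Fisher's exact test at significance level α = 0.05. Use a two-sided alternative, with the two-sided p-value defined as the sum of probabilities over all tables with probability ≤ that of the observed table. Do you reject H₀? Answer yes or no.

Margins: r₁=14, r₂=13, c₁=11, c₂=16, n=27
p_obs = C(14,10)·C(13,1)/C(27,11); sum pmf over tables with pmf ≤ p_obs
p-value (two-sided) = 0.00134
At α=0.05: p < α → reject H₀

reject H₀: yes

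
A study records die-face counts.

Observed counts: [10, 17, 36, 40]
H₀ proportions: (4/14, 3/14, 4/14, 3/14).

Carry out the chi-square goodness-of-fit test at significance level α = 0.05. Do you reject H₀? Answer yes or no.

n = 103; E_i = n·p_i = [29.43, 22.07, 29.43, 22.07]
χ² = (10−29.43)²/29.43 + (17−22.07)²/22.07 + (36−29.43)²/29.43 + (40−22.07)²/22.07 = 30.0227
df = 3
p-value (upper-tail) = 0.00000
At α=0.05: p < α → reject H₀

reject H₀: yes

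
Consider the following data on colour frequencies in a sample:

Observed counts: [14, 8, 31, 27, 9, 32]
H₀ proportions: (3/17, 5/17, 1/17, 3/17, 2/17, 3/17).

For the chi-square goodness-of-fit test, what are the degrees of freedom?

degrees of freedom = 5

df = k − 1 = 6 − 1 = 5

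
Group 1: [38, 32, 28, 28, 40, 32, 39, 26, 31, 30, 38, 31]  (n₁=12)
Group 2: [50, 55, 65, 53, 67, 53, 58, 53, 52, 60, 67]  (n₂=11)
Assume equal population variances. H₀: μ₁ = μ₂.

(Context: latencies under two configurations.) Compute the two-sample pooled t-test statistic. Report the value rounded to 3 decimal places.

x̄₁=32.750, s₁=4.789, n₁=12
x̄₂=57.545, s₂=6.299, n₂=11
s_p² = [11·4.789² + 10·6.299²]/21 = 30.9037
SE = √(s_p²·(1/12+1/11)) = 2.3205
t = (32.750−57.545)/2.3205 = -10.6854
df = 21

test statistic = -10.685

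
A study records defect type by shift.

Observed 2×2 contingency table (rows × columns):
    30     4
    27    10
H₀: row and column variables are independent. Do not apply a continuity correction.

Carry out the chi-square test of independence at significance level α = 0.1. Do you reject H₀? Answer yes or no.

Row totals [34, 37], col totals [57, 14], n=71
χ² = (30−27.30)²/27.30 + (4−6.70)²/6.70 + (27−29.70)²/29.70 + (10−7.30)²/7.30 = 2.6072
df = 1
p-value (upper-tail) = 0.10638
At α=0.1: p ≥ α → fail to reject H₀

reject H₀: no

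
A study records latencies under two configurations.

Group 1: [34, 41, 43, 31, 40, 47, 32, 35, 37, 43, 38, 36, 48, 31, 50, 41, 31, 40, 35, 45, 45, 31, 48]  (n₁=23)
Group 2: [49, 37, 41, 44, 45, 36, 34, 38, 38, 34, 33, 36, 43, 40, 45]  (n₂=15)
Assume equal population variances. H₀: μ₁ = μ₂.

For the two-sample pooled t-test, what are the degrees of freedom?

df = n₁ + n₂ − 2 = 23 + 15 − 2 = 36

degrees of freedom = 36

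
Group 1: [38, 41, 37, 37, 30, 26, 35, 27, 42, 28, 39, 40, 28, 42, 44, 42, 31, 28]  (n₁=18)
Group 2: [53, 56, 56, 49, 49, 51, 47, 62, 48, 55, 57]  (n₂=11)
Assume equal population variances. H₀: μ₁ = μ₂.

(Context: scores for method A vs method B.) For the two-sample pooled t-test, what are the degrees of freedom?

df = n₁ + n₂ − 2 = 18 + 11 − 2 = 27

degrees of freedom = 27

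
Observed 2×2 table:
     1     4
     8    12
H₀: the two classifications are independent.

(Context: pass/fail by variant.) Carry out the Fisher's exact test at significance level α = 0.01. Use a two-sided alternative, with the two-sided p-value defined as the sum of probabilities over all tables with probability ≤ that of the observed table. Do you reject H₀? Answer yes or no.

reject H₀: no

Margins: r₁=5, r₂=20, c₁=9, c₂=16, n=25
p_obs = C(5,1)·C(20,8)/C(25,9); sum pmf over tables with pmf ≤ p_obs
p-value (two-sided) = 0.62055
At α=0.01: p ≥ α → fail to reject H₀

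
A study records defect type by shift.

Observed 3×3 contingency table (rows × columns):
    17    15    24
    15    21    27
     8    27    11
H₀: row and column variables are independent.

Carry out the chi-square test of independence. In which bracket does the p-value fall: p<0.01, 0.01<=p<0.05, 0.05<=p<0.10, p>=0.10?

p-value bracket: 0.01<=p<0.05

Row totals [56, 63, 46], col totals [40, 63, 62], n=165
χ² = (17−13.58)²/13.58 + (15−21.38)²/21.38 + (24−21.04)²/21.04 + (15−15.27)²/15.27 + (21−24.05)²/24.05 + (27−23.67)²/23.67 + (8−11.15)²/11.15 + (27−17.56)²/17.56 + (11−17.28)²/17.28 = 12.2903
df = 4
p-value (upper-tail) = 0.01532
→ bracket: 0.01<=p<0.05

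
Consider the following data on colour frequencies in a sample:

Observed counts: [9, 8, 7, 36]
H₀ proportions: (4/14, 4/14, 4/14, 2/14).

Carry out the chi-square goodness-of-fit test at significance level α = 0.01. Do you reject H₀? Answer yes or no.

n = 60; E_i = n·p_i = [17.14, 17.14, 17.14, 8.57]
χ² = (9−17.14)²/17.14 + (8−17.14)²/17.14 + (7−17.14)²/17.14 + (36−8.57)²/8.57 = 102.5167
df = 3
p-value (upper-tail) = 0.00000
At α=0.01: p < α → reject H₀

reject H₀: yes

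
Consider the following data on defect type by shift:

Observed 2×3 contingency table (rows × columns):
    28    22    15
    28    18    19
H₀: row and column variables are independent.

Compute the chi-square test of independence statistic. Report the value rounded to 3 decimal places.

Row totals [65, 65], col totals [56, 40, 34], n=130
χ² = (28−28.00)²/28.00 + (22−20.00)²/20.00 + (15−17.00)²/17.00 + (28−28.00)²/28.00 + (18−20.00)²/20.00 + (19−17.00)²/17.00 = 0.8706
df = 2

test statistic = 0.871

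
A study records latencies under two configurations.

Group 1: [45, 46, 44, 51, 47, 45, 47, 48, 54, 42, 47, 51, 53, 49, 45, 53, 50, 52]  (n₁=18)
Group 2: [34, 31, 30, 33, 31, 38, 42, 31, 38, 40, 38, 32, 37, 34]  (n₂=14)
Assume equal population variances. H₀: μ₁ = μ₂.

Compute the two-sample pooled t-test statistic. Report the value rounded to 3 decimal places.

test statistic = 10.227

x̄₁=48.278, s₁=3.511, n₁=18
x̄₂=34.929, s₂=3.852, n₂=14
s_p² = [17·3.511² + 13·3.852²]/30 = 13.4180
SE = √(s_p²·(1/18+1/14)) = 1.3053
t = (48.278−34.929)/1.3053 = 10.2267
df = 30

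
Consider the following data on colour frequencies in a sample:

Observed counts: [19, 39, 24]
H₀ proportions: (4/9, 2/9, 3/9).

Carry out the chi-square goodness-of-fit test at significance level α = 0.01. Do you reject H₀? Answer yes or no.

n = 82; E_i = n·p_i = [36.44, 18.22, 27.33]
χ² = (19−36.44)²/36.44 + (39−18.22)²/18.22 + (24−27.33)²/27.33 = 32.4482
df = 2
p-value (upper-tail) = 0.00000
At α=0.01: p < α → reject H₀

reject H₀: yes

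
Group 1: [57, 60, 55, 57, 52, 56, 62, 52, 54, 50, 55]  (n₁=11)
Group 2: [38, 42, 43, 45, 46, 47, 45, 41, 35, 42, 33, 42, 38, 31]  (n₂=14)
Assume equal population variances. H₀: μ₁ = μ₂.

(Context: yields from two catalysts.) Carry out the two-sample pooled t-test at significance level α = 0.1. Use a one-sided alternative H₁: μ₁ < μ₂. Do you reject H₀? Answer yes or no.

reject H₀: no

x̄₁=55.455, s₁=3.532, n₁=11
x̄₂=40.571, s₂=4.926, n₂=14
s_p² = [10·3.532² + 13·4.926²]/23 = 19.1372
SE = √(s_p²·(1/11+1/14)) = 1.7626
t = (55.455−40.571)/1.7626 = 8.4439
df = 23
p-value (one-sided, H₁ less) = 1.00000
At α=0.1: p ≥ α → fail to reject H₀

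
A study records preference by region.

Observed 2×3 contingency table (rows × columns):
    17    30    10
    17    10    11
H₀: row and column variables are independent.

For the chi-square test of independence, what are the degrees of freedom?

df = (r−1)(c−1) = (2−1)·(3−1) = 2

degrees of freedom = 2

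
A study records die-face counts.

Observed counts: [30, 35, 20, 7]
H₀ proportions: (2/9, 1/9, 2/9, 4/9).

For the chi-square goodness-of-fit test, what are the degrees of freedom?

df = k − 1 = 4 − 1 = 3

degrees of freedom = 3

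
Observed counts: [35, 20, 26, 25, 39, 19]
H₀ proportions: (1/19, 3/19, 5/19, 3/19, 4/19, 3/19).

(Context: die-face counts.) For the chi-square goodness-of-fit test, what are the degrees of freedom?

df = k − 1 = 6 − 1 = 5

degrees of freedom = 5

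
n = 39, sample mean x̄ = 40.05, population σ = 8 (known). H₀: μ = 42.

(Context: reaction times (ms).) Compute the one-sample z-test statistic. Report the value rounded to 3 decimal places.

test statistic = -1.522

SE = σ/√n = 8/√39 = 1.2810
z = (x̄−μ₀)/SE = (40.05−42)/1.2810 = -1.5222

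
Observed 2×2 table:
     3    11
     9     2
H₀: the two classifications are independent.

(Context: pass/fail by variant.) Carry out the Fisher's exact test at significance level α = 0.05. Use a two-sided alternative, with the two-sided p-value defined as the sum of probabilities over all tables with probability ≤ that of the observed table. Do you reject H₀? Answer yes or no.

reject H₀: yes

Margins: r₁=14, r₂=11, c₁=12, c₂=13, n=25
p_obs = C(14,3)·C(11,9)/C(25,12); sum pmf over tables with pmf ≤ p_obs
p-value (two-sided) = 0.00483
At α=0.05: p < α → reject H₀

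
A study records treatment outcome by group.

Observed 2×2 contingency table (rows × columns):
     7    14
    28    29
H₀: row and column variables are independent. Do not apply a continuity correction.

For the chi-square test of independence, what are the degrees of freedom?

df = (r−1)(c−1) = (2−1)·(2−1) = 1

degrees of freedom = 1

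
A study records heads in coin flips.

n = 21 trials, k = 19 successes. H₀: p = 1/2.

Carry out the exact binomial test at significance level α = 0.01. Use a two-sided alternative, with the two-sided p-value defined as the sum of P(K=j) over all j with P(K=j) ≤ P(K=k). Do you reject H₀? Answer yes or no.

reject H₀: yes

Exact binomial: n=21, k=19, p₀=1/2=0.5000
P(X=j) = C(n,j)·p₀^j·(1−p₀)^(n−j); p = Σ P(X=j) over j with P(X=j) ≤ P(X=19)
p-value (two-sided) = 0.00022
At α=0.01: p < α → reject H₀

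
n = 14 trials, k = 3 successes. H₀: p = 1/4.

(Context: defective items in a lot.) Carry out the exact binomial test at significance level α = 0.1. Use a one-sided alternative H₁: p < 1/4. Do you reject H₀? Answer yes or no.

Exact binomial: n=14, k=3, p₀=1/4=0.2500
P(X≤3) from Σ C(n,i)·p₀^i·(1−p₀)^(n−i)
p-value (one-sided, H₁ less) = 0.52134
At α=0.1: p ≥ α → fail to reject H₀

reject H₀: no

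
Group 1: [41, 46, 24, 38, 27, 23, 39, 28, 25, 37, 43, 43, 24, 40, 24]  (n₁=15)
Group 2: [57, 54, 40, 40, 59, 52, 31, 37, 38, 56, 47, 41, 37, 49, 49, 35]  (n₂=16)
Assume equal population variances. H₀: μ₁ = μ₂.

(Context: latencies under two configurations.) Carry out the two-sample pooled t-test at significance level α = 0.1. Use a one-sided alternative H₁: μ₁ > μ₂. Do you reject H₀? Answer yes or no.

reject H₀: no

x̄₁=33.467, s₁=8.551, n₁=15
x̄₂=45.125, s₂=8.816, n₂=16
s_p² = [14·8.551² + 15·8.816²]/29 = 75.4994
SE = √(s_p²·(1/15+1/16)) = 3.1228
t = (33.467−45.125)/3.1228 = -3.7333
df = 29
p-value (one-sided, H₁ greater) = 0.99959
At α=0.1: p ≥ α → fail to reject H₀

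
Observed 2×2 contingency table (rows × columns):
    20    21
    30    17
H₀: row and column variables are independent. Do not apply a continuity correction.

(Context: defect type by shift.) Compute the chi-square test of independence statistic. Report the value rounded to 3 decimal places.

Row totals [41, 47], col totals [50, 38], n=88
χ² = (20−23.30)²/23.30 + (21−17.70)²/17.70 + (30−26.70)²/26.70 + (17−20.30)²/20.30 = 2.0214
df = 1

test statistic = 2.021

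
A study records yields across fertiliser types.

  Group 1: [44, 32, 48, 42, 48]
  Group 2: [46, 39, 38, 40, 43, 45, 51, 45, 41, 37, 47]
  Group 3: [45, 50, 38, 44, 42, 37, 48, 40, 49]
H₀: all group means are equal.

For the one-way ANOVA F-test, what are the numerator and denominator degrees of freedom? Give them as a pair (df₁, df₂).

k = 3 groups, N = 25 total
df = (k−1, N−k) = (3−1, 25−3) = (2, 22)

degrees of freedom = [2, 22]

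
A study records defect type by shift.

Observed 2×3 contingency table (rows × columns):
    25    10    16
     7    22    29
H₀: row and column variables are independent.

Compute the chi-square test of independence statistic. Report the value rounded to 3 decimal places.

test statistic = 18.005

Row totals [51, 58], col totals [32, 32, 45], n=109
χ² = (25−14.97)²/14.97 + (10−14.97)²/14.97 + (16−21.06)²/21.06 + (7−17.03)²/17.03 + (22−17.03)²/17.03 + (29−23.94)²/23.94 = 18.0053
df = 2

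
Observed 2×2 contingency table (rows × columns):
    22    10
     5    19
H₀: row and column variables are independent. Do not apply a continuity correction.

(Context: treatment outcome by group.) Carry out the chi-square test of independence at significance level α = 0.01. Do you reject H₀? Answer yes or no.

Row totals [32, 24], col totals [27, 29], n=56
χ² = (22−15.43)²/15.43 + (10−16.57)²/16.57 + (5−11.57)²/11.57 + (19−12.43)²/12.43 = 12.6113
df = 1
p-value (upper-tail) = 0.00038
At α=0.01: p < α → reject H₀

reject H₀: yes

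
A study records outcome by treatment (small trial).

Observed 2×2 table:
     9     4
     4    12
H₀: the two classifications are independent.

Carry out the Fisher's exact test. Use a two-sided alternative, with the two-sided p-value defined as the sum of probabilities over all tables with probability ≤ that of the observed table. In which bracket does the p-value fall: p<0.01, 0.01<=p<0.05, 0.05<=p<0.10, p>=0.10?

Margins: r₁=13, r₂=16, c₁=13, c₂=16, n=29
p_obs = C(13,9)·C(16,4)/C(29,13); sum pmf over tables with pmf ≤ p_obs
p-value (two-sided) = 0.02705
→ bracket: 0.01<=p<0.05

p-value bracket: 0.01<=p<0.05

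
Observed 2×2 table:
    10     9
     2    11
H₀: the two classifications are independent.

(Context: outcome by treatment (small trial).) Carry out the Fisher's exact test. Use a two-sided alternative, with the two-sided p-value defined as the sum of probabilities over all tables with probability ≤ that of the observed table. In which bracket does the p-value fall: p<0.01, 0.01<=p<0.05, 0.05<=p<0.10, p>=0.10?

p-value bracket: 0.05<=p<0.10

Margins: r₁=19, r₂=13, c₁=12, c₂=20, n=32
p_obs = C(19,10)·C(13,2)/C(32,12); sum pmf over tables with pmf ≤ p_obs
p-value (two-sided) = 0.06187
→ bracket: 0.05<=p<0.10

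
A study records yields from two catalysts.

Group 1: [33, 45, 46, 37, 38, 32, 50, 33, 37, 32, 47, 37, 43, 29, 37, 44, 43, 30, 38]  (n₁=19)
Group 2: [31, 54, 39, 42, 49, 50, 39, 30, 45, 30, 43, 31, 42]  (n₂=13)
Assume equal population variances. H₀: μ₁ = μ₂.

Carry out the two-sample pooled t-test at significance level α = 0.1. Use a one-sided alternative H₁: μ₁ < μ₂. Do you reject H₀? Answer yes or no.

x̄₁=38.474, s₁=6.195, n₁=19
x̄₂=40.385, s₂=8.068, n₂=13
s_p² = [18·6.195² + 12·8.068²]/30 = 49.0605
SE = √(s_p²·(1/19+1/13)) = 2.5211
t = (38.474−40.385)/2.5211 = -0.7580
df = 30
p-value (one-sided, H₁ less) = 0.22719
At α=0.1: p ≥ α → fail to reject H₀

reject H₀: no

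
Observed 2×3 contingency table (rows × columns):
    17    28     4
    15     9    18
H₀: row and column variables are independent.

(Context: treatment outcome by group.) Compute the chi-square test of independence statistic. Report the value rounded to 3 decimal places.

test statistic = 18.361

Row totals [49, 42], col totals [32, 37, 22], n=91
χ² = (17−17.23)²/17.23 + (28−19.92)²/19.92 + (4−11.85)²/11.85 + (15−14.77)²/14.77 + (9−17.08)²/17.08 + (18−10.15)²/10.15 = 18.3610
df = 2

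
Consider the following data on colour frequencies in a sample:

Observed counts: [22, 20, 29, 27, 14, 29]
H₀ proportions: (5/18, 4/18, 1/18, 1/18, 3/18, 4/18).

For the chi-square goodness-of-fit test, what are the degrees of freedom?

degrees of freedom = 5

df = k − 1 = 6 − 1 = 5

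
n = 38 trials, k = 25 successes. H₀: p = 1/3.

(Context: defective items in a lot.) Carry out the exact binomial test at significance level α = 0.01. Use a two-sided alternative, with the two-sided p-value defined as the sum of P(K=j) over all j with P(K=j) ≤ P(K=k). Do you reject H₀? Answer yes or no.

Exact binomial: n=38, k=25, p₀=1/3=0.3333
P(X=j) = C(n,j)·p₀^j·(1−p₀)^(n−j); p = Σ P(X=j) over j with P(X=j) ≤ P(X=25)
p-value (two-sided) = 0.00005
At α=0.01: p < α → reject H₀

reject H₀: yes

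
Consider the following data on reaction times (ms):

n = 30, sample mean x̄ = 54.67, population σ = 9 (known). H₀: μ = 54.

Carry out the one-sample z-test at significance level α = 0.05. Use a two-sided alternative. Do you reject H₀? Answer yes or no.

SE = σ/√n = 9/√30 = 1.6432
z = (x̄−μ₀)/SE = (54.67−54)/1.6432 = 0.4077
p-value (two-sided) = 0.68346
At α=0.05: p ≥ α → fail to reject H₀

reject H₀: no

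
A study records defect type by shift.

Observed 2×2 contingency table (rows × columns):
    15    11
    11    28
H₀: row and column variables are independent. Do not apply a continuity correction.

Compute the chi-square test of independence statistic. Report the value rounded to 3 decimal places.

Row totals [26, 39], col totals [26, 39], n=65
χ² = (15−10.40)²/10.40 + (11−15.60)²/15.60 + (11−15.60)²/15.60 + (28−23.40)²/23.40 = 5.6517
df = 1

test statistic = 5.652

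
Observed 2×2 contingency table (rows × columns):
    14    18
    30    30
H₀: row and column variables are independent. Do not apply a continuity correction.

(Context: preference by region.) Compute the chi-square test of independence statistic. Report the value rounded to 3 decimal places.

test statistic = 0.327

Row totals [32, 60], col totals [44, 48], n=92
χ² = (14−15.30)²/15.30 + (18−16.70)²/16.70 + (30−28.70)²/28.70 + (30−31.30)²/31.30 = 0.3267
df = 1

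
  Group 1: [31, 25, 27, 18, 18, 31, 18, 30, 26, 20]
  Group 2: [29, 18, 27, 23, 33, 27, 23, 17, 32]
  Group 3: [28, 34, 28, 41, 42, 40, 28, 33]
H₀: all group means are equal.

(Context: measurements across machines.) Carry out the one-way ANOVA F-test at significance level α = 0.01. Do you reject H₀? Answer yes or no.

Group means [24.40, 25.44, 34.25], grand mean 27.667
SSB = Σnᵢ(x̄ᵢ−x̄)² = 497.878; SSW = ΣΣ(x−x̄ᵢ)² = 784.122
MSB = 497.878/2 = 248.9389; MSW = 784.122/24 = 32.6718
F = MSB/MSW = 7.6194
df = (2, 24)
p-value (upper-tail) = 0.00274
At α=0.01: p < α → reject H₀

reject H₀: yes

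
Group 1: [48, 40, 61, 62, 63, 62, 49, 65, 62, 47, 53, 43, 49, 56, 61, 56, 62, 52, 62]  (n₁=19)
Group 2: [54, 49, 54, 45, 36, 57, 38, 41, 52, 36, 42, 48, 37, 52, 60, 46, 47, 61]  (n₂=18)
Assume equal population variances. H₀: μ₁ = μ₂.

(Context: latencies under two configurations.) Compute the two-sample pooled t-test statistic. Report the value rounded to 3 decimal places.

test statistic = 3.073

x̄₁=55.421, s₁=7.625, n₁=19
x̄₂=47.500, s₂=8.053, n₂=18
s_p² = [18·7.625² + 17·8.053²]/35 = 61.4038
SE = √(s_p²·(1/19+1/18)) = 2.5774
t = (55.421−47.500)/2.5774 = 3.0732
df = 35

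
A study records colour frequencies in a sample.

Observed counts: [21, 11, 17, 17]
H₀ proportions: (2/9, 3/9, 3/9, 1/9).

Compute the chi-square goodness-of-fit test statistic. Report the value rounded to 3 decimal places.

test statistic = 22.114

n = 66; E_i = n·p_i = [14.67, 22.00, 22.00, 7.33]
χ² = (21−14.67)²/14.67 + (11−22.00)²/22.00 + (17−22.00)²/22.00 + (17−7.33)²/7.33 = 22.1136
df = 3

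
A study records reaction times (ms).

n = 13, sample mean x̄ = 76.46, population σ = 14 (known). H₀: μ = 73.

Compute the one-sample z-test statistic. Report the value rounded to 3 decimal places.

test statistic = 0.891

SE = σ/√n = 14/√13 = 3.8829
z = (x̄−μ₀)/SE = (76.46−73)/3.8829 = 0.8911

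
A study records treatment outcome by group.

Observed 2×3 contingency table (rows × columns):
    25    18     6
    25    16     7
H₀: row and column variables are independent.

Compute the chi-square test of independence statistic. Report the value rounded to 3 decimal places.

Row totals [49, 48], col totals [50, 34, 13], n=97
χ² = (25−25.26)²/25.26 + (18−17.18)²/17.18 + (6−6.57)²/6.57 + (25−24.74)²/24.74 + (16−16.82)²/16.82 + (7−6.43)²/6.43 = 0.1843
df = 2

test statistic = 0.184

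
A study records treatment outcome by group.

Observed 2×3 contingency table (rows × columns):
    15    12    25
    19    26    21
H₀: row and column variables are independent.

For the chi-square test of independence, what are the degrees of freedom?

degrees of freedom = 2

df = (r−1)(c−1) = (2−1)·(3−1) = 2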